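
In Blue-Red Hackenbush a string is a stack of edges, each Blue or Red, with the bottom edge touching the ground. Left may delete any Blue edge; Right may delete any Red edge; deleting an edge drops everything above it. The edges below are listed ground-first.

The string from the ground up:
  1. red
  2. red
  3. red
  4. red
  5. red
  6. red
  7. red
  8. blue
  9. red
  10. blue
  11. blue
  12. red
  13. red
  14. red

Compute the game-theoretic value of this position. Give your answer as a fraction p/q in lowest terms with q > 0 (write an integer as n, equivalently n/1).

Build G(s[:k]) for k = 1..14, string s = red red red red red red red blue red blue blue red red red.
step 1: add red to get r; options L={ ∅ } R={ 0 } gives -1
step 2: add red to get rr; options L={ ∅ } R={ -1, 0 } gives -2
step 3: add red to get rrr; options L={ ∅ } R={ -2, -1, 0 } gives -3
step 4: add red to get rrrr; options L={ ∅ } R={ -3, -2, -1, 0 } gives -4
step 5: add red to get rrrrr; options L={ ∅ } R={ -4, -3, -2, -1, 0 } gives -5
step 6: add red to get rrrrrr; options L={ ∅ } R={ -5, -4, -3, -2, -1, 0 } gives -6
step 7: add red to get rrrrrrr; options L={ ∅ } R={ -6, -5, -4, -3, -2, -1, 0 } gives -7
step 8: add blue to get rrrrrrrb; options L={ -7 } R={ -6, -5, -4, -3, -2, -1, 0 } gives -13/2
step 9: add red to get rrrrrrrbr; options L={ -7 } R={ -13/2, -6, -5, -4, -3, -2, -1, 0 } gives -27/4
step 10: add blue to get rrrrrrrbrb; options L={ -7, -27/4 } R={ -13/2, -6, -5, -4, -3, -2, -1, 0 } gives -53/8
step 11: add blue to get rrrrrrrbrbb; options L={ -7, -27/4, -53/8 } R={ -13/2, -6, -5, -4, -3, -2, -1, 0 } gives -105/16
step 12: add red to get rrrrrrrbrbbr; options L={ -7, -27/4, -53/8 } R={ -105/16, -13/2, -6, -5, -4, -3, -2, -1, 0 } gives -211/32
step 13: add red to get rrrrrrrbrbbrr; options L={ -7, -27/4, -53/8 } R={ -211/32, -105/16, -13/2, -6, -5, -4, -3, -2, -1, 0 } gives -423/64
step 14: add red to get rrrrrrrbrbbrrr; options L={ -7, -27/4, -53/8 } R={ -423/64, -211/32, -105/16, -13/2, -6, -5, -4, -3, -2, -1, 0 } gives -847/128

-847/128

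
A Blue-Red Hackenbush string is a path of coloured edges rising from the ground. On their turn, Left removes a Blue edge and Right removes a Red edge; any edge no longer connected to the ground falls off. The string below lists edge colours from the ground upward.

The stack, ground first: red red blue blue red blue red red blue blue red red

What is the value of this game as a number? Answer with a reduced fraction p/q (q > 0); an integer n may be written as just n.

Recurse on prefixes of the 12-edge string red red blue blue red blue red red blue blue red red:
1 of 12 · r · max L −∞ · min R 0 -> -1
2 of 12 · rr · max L −∞ · min R -1 -> -2
3 of 12 · rrb · max L -2 · min R -1 -> -3/2
4 of 12 · rrbb · max L -3/2 · min R -1 -> -5/4
5 of 12 · rrbbr · max L -3/2 · min R -5/4 -> -11/8
6 of 12 · rrbbrb · max L -11/8 · min R -5/4 -> -21/16
7 of 12 · rrbbrbr · max L -11/8 · min R -21/16 -> -43/32
8 of 12 · rrbbrbrr · max L -11/8 · min R -43/32 -> -87/64
9 of 12 · rrbbrbrrb · max L -87/64 · min R -43/32 -> -173/128
10 of 12 · rrbbrbrrbb · max L -173/128 · min R -43/32 -> -345/256
11 of 12 · rrbbrbrrbbr · max L -173/128 · min R -345/256 -> -691/512
12 of 12 · rrbbrbrrbbrr · max L -173/128 · min R -691/512 -> -1383/1024

-1383/1024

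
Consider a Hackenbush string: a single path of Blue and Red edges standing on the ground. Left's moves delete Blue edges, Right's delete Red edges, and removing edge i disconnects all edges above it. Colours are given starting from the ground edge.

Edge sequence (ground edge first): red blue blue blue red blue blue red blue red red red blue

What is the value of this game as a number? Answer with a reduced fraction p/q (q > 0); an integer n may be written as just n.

-605/4096

g(r) = {  | 0 } — -1
g(rb) = { -1 | 0 } — -1/2
g(rbb) = { -1 -1/2 | 0 } — -1/4
g(rbbb) = { -1 -1/2 -1/4 | 0 } — -1/8
g(rbbbr) = { -1 -1/2 -1/4 | -1/8 0 } — -3/16
g(rbbbrb) = { -1 -1/2 -1/4 -3/16 | -1/8 0 } — -5/32
g(rbbbrbb) = { -1 -1/2 -1/4 -3/16 -5/32 | -1/8 0 } — -9/64
g(rbbbrbbr) = { -1 -1/2 -1/4 -3/16 -5/32 | -9/64 -1/8 0 } — -19/128
g(rbbbrbbrb) = { -1 -1/2 -1/4 -3/16 -5/32 -19/128 | -9/64 -1/8 0 } — -37/256
g(rbbbrbbrbr) = { -1 -1/2 -1/4 -3/16 -5/32 -19/128 | -37/256 -9/64 -1/8 0 } — -75/512
g(rbbbrbbrbrr) = { -1 -1/2 -1/4 -3/16 -5/32 -19/128 | -75/512 -37/256 -9/64 -1/8 0 } — -151/1024
g(rbbbrbbrbrrr) = { -1 -1/2 -1/4 -3/16 -5/32 -19/128 | -151/1024 -75/512 -37/256 -9/64 -1/8 0 } — -303/2048
g(rbbbrbbrbrrrb) = { -1 -1/2 -1/4 -3/16 -5/32 -19/128 -303/2048 | -151/1024 -75/512 -37/256 -9/64 -1/8 0 } — -605/4096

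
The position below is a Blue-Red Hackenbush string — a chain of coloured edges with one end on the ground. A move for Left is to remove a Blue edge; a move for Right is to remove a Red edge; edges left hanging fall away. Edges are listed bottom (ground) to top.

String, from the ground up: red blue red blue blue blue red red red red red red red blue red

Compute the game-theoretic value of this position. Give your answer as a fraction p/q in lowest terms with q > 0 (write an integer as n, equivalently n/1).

-9211/16384

val_1 [r]  L=[—]  R=[0]  gives -1
val_2 [rb]  L=[-1]  R=[0]  gives -1/2
val_3 [rbr]  L=[-1]  R=[-1/2, 0]  gives -3/4
val_4 [rbrb]  L=[-1, -3/4]  R=[-1/2, 0]  gives -5/8
val_5 [rbrbb]  L=[-1, -3/4, -5/8]  R=[-1/2, 0]  gives -9/16
val_6 [rbrbbb]  L=[-1, -3/4, -5/8, -9/16]  R=[-1/2, 0]  gives -17/32
val_7 [rbrbbbr]  L=[-1, -3/4, -5/8, -9/16]  R=[-17/32, -1/2, 0]  gives -35/64
val_8 [rbrbbbrr]  L=[-1, -3/4, -5/8, -9/16]  R=[-35/64, -17/32, -1/2, 0]  gives -71/128
val_9 [rbrbbbrrr]  L=[-1, -3/4, -5/8, -9/16]  R=[-71/128, -35/64, -17/32, -1/2, 0]  gives -143/256
val_10 [rbrbbbrrrr]  L=[-1, -3/4, -5/8, -9/16]  R=[-143/256, -71/128, -35/64, -17/32, -1/2, 0]  gives -287/512
val_11 [rbrbbbrrrrr]  L=[-1, -3/4, -5/8, -9/16]  R=[-287/512, -143/256, -71/128, -35/64, -17/32, -1/2, 0]  gives -575/1024
val_12 [rbrbbbrrrrrr]  L=[-1, -3/4, -5/8, -9/16]  R=[-575/1024, -287/512, -143/256, -71/128, -35/64, -17/32, -1/2, 0]  gives -1151/2048
val_13 [rbrbbbrrrrrrr]  L=[-1, -3/4, -5/8, -9/16]  R=[-1151/2048, -575/1024, -287/512, -143/256, -71/128, -35/64, -17/32, -1/2, 0]  gives -2303/4096
val_14 [rbrbbbrrrrrrrb]  L=[-1, -3/4, -5/8, -9/16, -2303/4096]  R=[-1151/2048, -575/1024, -287/512, -143/256, -71/128, -35/64, -17/32, -1/2, 0]  gives -4605/8192
val_15 [rbrbbbrrrrrrrbr]  L=[-1, -3/4, -5/8, -9/16, -2303/4096]  R=[-4605/8192, -1151/2048, -575/1024, -287/512, -143/256, -71/128, -35/64, -17/32, -1/2, 0]  gives -9211/16384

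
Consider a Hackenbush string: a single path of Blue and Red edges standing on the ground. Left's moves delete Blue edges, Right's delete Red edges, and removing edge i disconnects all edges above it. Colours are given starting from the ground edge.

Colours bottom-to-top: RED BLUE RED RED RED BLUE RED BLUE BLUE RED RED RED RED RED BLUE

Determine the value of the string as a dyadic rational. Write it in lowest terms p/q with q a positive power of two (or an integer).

-14973/16384

Build value(s[:k]) for k = 1..15, string s = RED BLUE RED RED RED BLUE RED BLUE BLUE RED RED RED RED RED BLUE.
1 of 15 · R · max L −∞ · min R 0 = -1
2 of 15 · RB · max L -1 · min R 0 = -1/2
3 of 15 · RBR · max L -1 · min R -1/2 = -3/4
4 of 15 · RBRR · max L -1 · min R -3/4 = -7/8
5 of 15 · RBRRR · max L -1 · min R -7/8 = -15/16
6 of 15 · RBRRRB · max L -15/16 · min R -7/8 = -29/32
7 of 15 · RBRRRBR · max L -15/16 · min R -29/32 = -59/64
8 of 15 · RBRRRBRB · max L -59/64 · min R -29/32 = -117/128
9 of 15 · RBRRRBRBB · max L -117/128 · min R -29/32 = -233/256
10 of 15 · RBRRRBRBBR · max L -117/128 · min R -233/256 = -467/512
11 of 15 · RBRRRBRBBRR · max L -117/128 · min R -467/512 = -935/1024
12 of 15 · RBRRRBRBBRRR · max L -117/128 · min R -935/1024 = -1871/2048
13 of 15 · RBRRRBRBBRRRR · max L -117/128 · min R -1871/2048 = -3743/4096
14 of 15 · RBRRRBRBBRRRRR · max L -117/128 · min R -3743/4096 = -7487/8192
15 of 15 · RBRRRBRBBRRRRRB · max L -7487/8192 · min R -3743/4096 = -14973/16384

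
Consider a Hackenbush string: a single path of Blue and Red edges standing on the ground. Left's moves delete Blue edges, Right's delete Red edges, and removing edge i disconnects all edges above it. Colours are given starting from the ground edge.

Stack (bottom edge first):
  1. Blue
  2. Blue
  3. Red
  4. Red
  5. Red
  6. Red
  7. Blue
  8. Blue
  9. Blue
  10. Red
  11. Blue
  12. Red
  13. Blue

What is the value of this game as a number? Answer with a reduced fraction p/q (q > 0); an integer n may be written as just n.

2283/2048

edge 1 of 13 (Blue): { 0 | none } so 1
edge 2 of 13 (Blue): { 0 1 | none } so 2
edge 3 of 13 (Red): { 0 1 | 2 } so 3/2
edge 4 of 13 (Red): { 0 1 | 3/2 2 } so 5/4
edge 5 of 13 (Red): { 0 1 | 5/4 3/2 2 } so 9/8
edge 6 of 13 (Red): { 0 1 | 9/8 5/4 3/2 2 } so 17/16
edge 7 of 13 (Blue): { 0 1 17/16 | 9/8 5/4 3/2 2 } so 35/32
edge 8 of 13 (Blue): { 0 1 17/16 35/32 | 9/8 5/4 3/2 2 } so 71/64
edge 9 of 13 (Blue): { 0 1 17/16 35/32 71/64 | 9/8 5/4 3/2 2 } so 143/128
edge 10 of 13 (Red): { 0 1 17/16 35/32 71/64 | 143/128 9/8 5/4 3/2 2 } so 285/256
edge 11 of 13 (Blue): { 0 1 17/16 35/32 71/64 285/256 | 143/128 9/8 5/4 3/2 2 } so 571/512
edge 12 of 13 (Red): { 0 1 17/16 35/32 71/64 285/256 | 571/512 143/128 9/8 5/4 3/2 2 } so 1141/1024
edge 13 of 13 (Blue): { 0 1 17/16 35/32 71/64 285/256 1141/1024 | 571/512 143/128 9/8 5/4 3/2 2 } so 2283/2048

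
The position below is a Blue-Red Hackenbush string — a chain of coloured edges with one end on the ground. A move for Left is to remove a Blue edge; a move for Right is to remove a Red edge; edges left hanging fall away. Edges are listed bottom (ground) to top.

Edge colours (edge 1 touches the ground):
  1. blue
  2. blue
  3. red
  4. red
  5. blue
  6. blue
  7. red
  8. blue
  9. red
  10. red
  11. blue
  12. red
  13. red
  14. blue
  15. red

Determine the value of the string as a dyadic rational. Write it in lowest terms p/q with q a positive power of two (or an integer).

b: Left { 0 }, Right { none } => simplest 1
bb: Left { 0,1 }, Right { none } => simplest 2
bbr: Left { 0,1 }, Right { 2 } => simplest 3/2
bbrr: Left { 0,1 }, Right { 3/2,2 } => simplest 5/4
bbrrb: Left { 0,1,5/4 }, Right { 3/2,2 } => simplest 11/8
bbrrbb: Left { 0,1,5/4,11/8 }, Right { 3/2,2 } => simplest 23/16
bbrrbbr: Left { 0,1,5/4,11/8 }, Right { 23/16,3/2,2 } => simplest 45/32
bbrrbbrb: Left { 0,1,5/4,11/8,45/32 }, Right { 23/16,3/2,2 } => simplest 91/64
bbrrbbrbr: Left { 0,1,5/4,11/8,45/32 }, Right { 91/64,23/16,3/2,2 } => simplest 181/128
bbrrbbrbrr: Left { 0,1,5/4,11/8,45/32 }, Right { 181/128,91/64,23/16,3/2,2 } => simplest 361/256
bbrrbbrbrrb: Left { 0,1,5/4,11/8,45/32,361/256 }, Right { 181/128,91/64,23/16,3/2,2 } => simplest 723/512
bbrrbbrbrrbr: Left { 0,1,5/4,11/8,45/32,361/256 }, Right { 723/512,181/128,91/64,23/16,3/2,2 } => simplest 1445/1024
bbrrbbrbrrbrr: Left { 0,1,5/4,11/8,45/32,361/256 }, Right { 1445/1024,723/512,181/128,91/64,23/16,3/2,2 } => simplest 2889/2048
bbrrbbrbrrbrrb: Left { 0,1,5/4,11/8,45/32,361/256,2889/2048 }, Right { 1445/1024,723/512,181/128,91/64,23/16,3/2,2 } => simplest 5779/4096
bbrrbbrbrrbrrbr: Left { 0,1,5/4,11/8,45/32,361/256,2889/2048 }, Right { 5779/4096,1445/1024,723/512,181/128,91/64,23/16,3/2,2 } => simplest 11557/8192

11557/8192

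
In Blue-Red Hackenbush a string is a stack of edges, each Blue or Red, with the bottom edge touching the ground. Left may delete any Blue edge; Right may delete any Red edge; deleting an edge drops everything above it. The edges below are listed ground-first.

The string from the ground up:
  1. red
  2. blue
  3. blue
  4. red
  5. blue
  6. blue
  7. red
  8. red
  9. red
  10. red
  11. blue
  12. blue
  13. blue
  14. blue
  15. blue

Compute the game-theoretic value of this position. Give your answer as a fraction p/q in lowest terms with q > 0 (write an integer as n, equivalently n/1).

Build val(s[:k]) for k = 1..15, string s = red blue blue red blue blue red red red red blue blue blue blue blue.
edge 1 of 15 (red): { none | 0 } ⇒ -1
edge 2 of 15 (blue): { -1 | 0 } ⇒ -1/2
edge 3 of 15 (blue): { -1, -1/2 | 0 } ⇒ -1/4
edge 4 of 15 (red): { -1, -1/2 | -1/4, 0 } ⇒ -3/8
edge 5 of 15 (blue): { -1, -1/2, -3/8 | -1/4, 0 } ⇒ -5/16
edge 6 of 15 (blue): { -1, -1/2, -3/8, -5/16 | -1/4, 0 } ⇒ -9/32
edge 7 of 15 (red): { -1, -1/2, -3/8, -5/16 | -9/32, -1/4, 0 } ⇒ -19/64
edge 8 of 15 (red): { -1, -1/2, -3/8, -5/16 | -19/64, -9/32, -1/4, 0 } ⇒ -39/128
edge 9 of 15 (red): { -1, -1/2, -3/8, -5/16 | -39/128, -19/64, -9/32, -1/4, 0 } ⇒ -79/256
edge 10 of 15 (red): { -1, -1/2, -3/8, -5/16 | -79/256, -39/128, -19/64, -9/32, -1/4, 0 } ⇒ -159/512
edge 11 of 15 (blue): { -1, -1/2, -3/8, -5/16, -159/512 | -79/256, -39/128, -19/64, -9/32, -1/4, 0 } ⇒ -317/1024
edge 12 of 15 (blue): { -1, -1/2, -3/8, -5/16, -159/512, -317/1024 | -79/256, -39/128, -19/64, -9/32, -1/4, 0 } ⇒ -633/2048
edge 13 of 15 (blue): { -1, -1/2, -3/8, -5/16, -159/512, -317/1024, -633/2048 | -79/256, -39/128, -19/64, -9/32, -1/4, 0 } ⇒ -1265/4096
edge 14 of 15 (blue): { -1, -1/2, -3/8, -5/16, -159/512, -317/1024, -633/2048, -1265/4096 | -79/256, -39/128, -19/64, -9/32, -1/4, 0 } ⇒ -2529/8192
edge 15 of 15 (blue): { -1, -1/2, -3/8, -5/16, -159/512, -317/1024, -633/2048, -1265/4096, -2529/8192 | -79/256, -39/128, -19/64, -9/32, -1/4, 0 } ⇒ -5057/16384

-5057/16384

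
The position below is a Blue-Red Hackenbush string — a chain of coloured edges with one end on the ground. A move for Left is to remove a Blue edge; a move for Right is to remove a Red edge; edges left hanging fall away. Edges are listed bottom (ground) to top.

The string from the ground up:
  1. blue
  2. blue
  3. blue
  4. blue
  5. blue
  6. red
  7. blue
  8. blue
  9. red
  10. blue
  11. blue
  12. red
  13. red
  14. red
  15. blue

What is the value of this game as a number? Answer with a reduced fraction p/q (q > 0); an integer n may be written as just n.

Recurse on prefixes of the 15-edge string blue blue blue blue blue red blue blue red blue blue red red red blue:
edge 1 of 15 (blue): { 0 | · } gives 1
edge 2 of 15 (blue): { 0,1 | · } gives 2
edge 3 of 15 (blue): { 0,1,2 | · } gives 3
edge 4 of 15 (blue): { 0,1,2,3 | · } gives 4
edge 5 of 15 (blue): { 0,1,2,3,4 | · } gives 5
edge 6 of 15 (red): { 0,1,2,3,4 | 5 } gives 9/2
edge 7 of 15 (blue): { 0,1,2,3,4,9/2 | 5 } gives 19/4
edge 8 of 15 (blue): { 0,1,2,3,4,9/2,19/4 | 5 } gives 39/8
edge 9 of 15 (red): { 0,1,2,3,4,9/2,19/4 | 39/8,5 } gives 77/16
edge 10 of 15 (blue): { 0,1,2,3,4,9/2,19/4,77/16 | 39/8,5 } gives 155/32
edge 11 of 15 (blue): { 0,1,2,3,4,9/2,19/4,77/16,155/32 | 39/8,5 } gives 311/64
edge 12 of 15 (red): { 0,1,2,3,4,9/2,19/4,77/16,155/32 | 311/64,39/8,5 } gives 621/128
edge 13 of 15 (red): { 0,1,2,3,4,9/2,19/4,77/16,155/32 | 621/128,311/64,39/8,5 } gives 1241/256
edge 14 of 15 (red): { 0,1,2,3,4,9/2,19/4,77/16,155/32 | 1241/256,621/128,311/64,39/8,5 } gives 2481/512
edge 15 of 15 (blue): { 0,1,2,3,4,9/2,19/4,77/16,155/32,2481/512 | 1241/256,621/128,311/64,39/8,5 } gives 4963/1024

4963/1024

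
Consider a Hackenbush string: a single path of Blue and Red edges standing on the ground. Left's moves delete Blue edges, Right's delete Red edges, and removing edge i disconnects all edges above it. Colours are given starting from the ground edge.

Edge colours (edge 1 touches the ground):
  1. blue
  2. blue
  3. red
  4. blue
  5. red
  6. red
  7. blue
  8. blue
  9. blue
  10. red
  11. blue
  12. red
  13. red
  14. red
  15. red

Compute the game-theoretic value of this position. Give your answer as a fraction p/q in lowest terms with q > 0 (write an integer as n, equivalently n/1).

step 1: add blue to get b; options L={ 0 } R={ (no moves) } ⇒ 1
step 2: add blue to get bb; options L={ 0, 1 } R={ (no moves) } ⇒ 2
step 3: add red to get bbr; options L={ 0, 1 } R={ 2 } ⇒ 3/2
step 4: add blue to get bbrb; options L={ 0, 1, 3/2 } R={ 2 } ⇒ 7/4
step 5: add red to get bbrbr; options L={ 0, 1, 3/2 } R={ 7/4, 2 } ⇒ 13/8
step 6: add red to get bbrbrr; options L={ 0, 1, 3/2 } R={ 13/8, 7/4, 2 } ⇒ 25/16
step 7: add blue to get bbrbrrb; options L={ 0, 1, 3/2, 25/16 } R={ 13/8, 7/4, 2 } ⇒ 51/32
step 8: add blue to get bbrbrrbb; options L={ 0, 1, 3/2, 25/16, 51/32 } R={ 13/8, 7/4, 2 } ⇒ 103/64
step 9: add blue to get bbrbrrbbb; options L={ 0, 1, 3/2, 25/16, 51/32, 103/64 } R={ 13/8, 7/4, 2 } ⇒ 207/128
step 10: add red to get bbrbrrbbbr; options L={ 0, 1, 3/2, 25/16, 51/32, 103/64 } R={ 207/128, 13/8, 7/4, 2 } ⇒ 413/256
step 11: add blue to get bbrbrrbbbrb; options L={ 0, 1, 3/2, 25/16, 51/32, 103/64, 413/256 } R={ 207/128, 13/8, 7/4, 2 } ⇒ 827/512
step 12: add red to get bbrbrrbbbrbr; options L={ 0, 1, 3/2, 25/16, 51/32, 103/64, 413/256 } R={ 827/512, 207/128, 13/8, 7/4, 2 } ⇒ 1653/1024
step 13: add red to get bbrbrrbbbrbrr; options L={ 0, 1, 3/2, 25/16, 51/32, 103/64, 413/256 } R={ 1653/1024, 827/512, 207/128, 13/8, 7/4, 2 } ⇒ 3305/2048
step 14: add red to get bbrbrrbbbrbrrr; options L={ 0, 1, 3/2, 25/16, 51/32, 103/64, 413/256 } R={ 3305/2048, 1653/1024, 827/512, 207/128, 13/8, 7/4, 2 } ⇒ 6609/4096
step 15: add red to get bbrbrrbbbrbrrrr; options L={ 0, 1, 3/2, 25/16, 51/32, 103/64, 413/256 } R={ 6609/4096, 3305/2048, 1653/1024, 827/512, 207/128, 13/8, 7/4, 2 } ⇒ 13217/8192

13217/8192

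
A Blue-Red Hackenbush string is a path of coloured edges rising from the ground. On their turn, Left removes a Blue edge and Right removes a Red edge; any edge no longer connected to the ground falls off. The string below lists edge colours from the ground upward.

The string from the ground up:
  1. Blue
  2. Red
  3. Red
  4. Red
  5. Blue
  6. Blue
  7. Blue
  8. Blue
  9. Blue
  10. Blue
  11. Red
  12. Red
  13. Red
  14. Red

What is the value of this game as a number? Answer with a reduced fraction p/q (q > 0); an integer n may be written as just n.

B: Left { 0 }, Right { · } -> simplest 1
BR: Left { 0 }, Right { 1 } -> simplest 1/2
BRR: Left { 0 }, Right { 1/2,1 } -> simplest 1/4
BRRR: Left { 0 }, Right { 1/4,1/2,1 } -> simplest 1/8
BRRRB: Left { 0,1/8 }, Right { 1/4,1/2,1 } -> simplest 3/16
BRRRBB: Left { 0,1/8,3/16 }, Right { 1/4,1/2,1 } -> simplest 7/32
BRRRBBB: Left { 0,1/8,3/16,7/32 }, Right { 1/4,1/2,1 } -> simplest 15/64
BRRRBBBB: Left { 0,1/8,3/16,7/32,15/64 }, Right { 1/4,1/2,1 } -> simplest 31/128
BRRRBBBBB: Left { 0,1/8,3/16,7/32,15/64,31/128 }, Right { 1/4,1/2,1 } -> simplest 63/256
BRRRBBBBBB: Left { 0,1/8,3/16,7/32,15/64,31/128,63/256 }, Right { 1/4,1/2,1 } -> simplest 127/512
BRRRBBBBBBR: Left { 0,1/8,3/16,7/32,15/64,31/128,63/256 }, Right { 127/512,1/4,1/2,1 } -> simplest 253/1024
BRRRBBBBBBRR: Left { 0,1/8,3/16,7/32,15/64,31/128,63/256 }, Right { 253/1024,127/512,1/4,1/2,1 } -> simplest 505/2048
BRRRBBBBBBRRR: Left { 0,1/8,3/16,7/32,15/64,31/128,63/256 }, Right { 505/2048,253/1024,127/512,1/4,1/2,1 } -> simplest 1009/4096
BRRRBBBBBBRRRR: Left { 0,1/8,3/16,7/32,15/64,31/128,63/256 }, Right { 1009/4096,505/2048,253/1024,127/512,1/4,1/2,1 } -> simplest 2017/8192

2017/8192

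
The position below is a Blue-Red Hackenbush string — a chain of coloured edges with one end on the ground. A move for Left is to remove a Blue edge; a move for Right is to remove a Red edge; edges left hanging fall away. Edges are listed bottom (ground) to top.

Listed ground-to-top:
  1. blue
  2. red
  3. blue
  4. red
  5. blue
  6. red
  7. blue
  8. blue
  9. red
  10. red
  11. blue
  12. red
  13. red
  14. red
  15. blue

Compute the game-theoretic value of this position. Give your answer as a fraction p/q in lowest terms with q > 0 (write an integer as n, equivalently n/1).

11043/16384

Recurse on prefixes of the 15-edge string blue red blue red blue red blue blue red red blue red red red blue:
step 1: add blue to get b; options L={ 0 } R={ — } — 1
step 2: add red to get br; options L={ 0 } R={ 1 } — 1/2
step 3: add blue to get brb; options L={ 0, 1/2 } R={ 1 } — 3/4
step 4: add red to get brbr; options L={ 0, 1/2 } R={ 3/4, 1 } — 5/8
step 5: add blue to get brbrb; options L={ 0, 1/2, 5/8 } R={ 3/4, 1 } — 11/16
step 6: add red to get brbrbr; options L={ 0, 1/2, 5/8 } R={ 11/16, 3/4, 1 } — 21/32
step 7: add blue to get brbrbrb; options L={ 0, 1/2, 5/8, 21/32 } R={ 11/16, 3/4, 1 } — 43/64
step 8: add blue to get brbrbrbb; options L={ 0, 1/2, 5/8, 21/32, 43/64 } R={ 11/16, 3/4, 1 } — 87/128
step 9: add red to get brbrbrbbr; options L={ 0, 1/2, 5/8, 21/32, 43/64 } R={ 87/128, 11/16, 3/4, 1 } — 173/256
step 10: add red to get brbrbrbbrr; options L={ 0, 1/2, 5/8, 21/32, 43/64 } R={ 173/256, 87/128, 11/16, 3/4, 1 } — 345/512
step 11: add blue to get brbrbrbbrrb; options L={ 0, 1/2, 5/8, 21/32, 43/64, 345/512 } R={ 173/256, 87/128, 11/16, 3/4, 1 } — 691/1024
step 12: add red to get brbrbrbbrrbr; options L={ 0, 1/2, 5/8, 21/32, 43/64, 345/512 } R={ 691/1024, 173/256, 87/128, 11/16, 3/4, 1 } — 1381/2048
step 13: add red to get brbrbrbbrrbrr; options L={ 0, 1/2, 5/8, 21/32, 43/64, 345/512 } R={ 1381/2048, 691/1024, 173/256, 87/128, 11/16, 3/4, 1 } — 2761/4096
step 14: add red to get brbrbrbbrrbrrr; options L={ 0, 1/2, 5/8, 21/32, 43/64, 345/512 } R={ 2761/4096, 1381/2048, 691/1024, 173/256, 87/128, 11/16, 3/4, 1 } — 5521/8192
step 15: add blue to get brbrbrbbrrbrrrb; options L={ 0, 1/2, 5/8, 21/32, 43/64, 345/512, 5521/8192 } R={ 2761/4096, 1381/2048, 691/1024, 173/256, 87/128, 11/16, 3/4, 1 } — 11043/16384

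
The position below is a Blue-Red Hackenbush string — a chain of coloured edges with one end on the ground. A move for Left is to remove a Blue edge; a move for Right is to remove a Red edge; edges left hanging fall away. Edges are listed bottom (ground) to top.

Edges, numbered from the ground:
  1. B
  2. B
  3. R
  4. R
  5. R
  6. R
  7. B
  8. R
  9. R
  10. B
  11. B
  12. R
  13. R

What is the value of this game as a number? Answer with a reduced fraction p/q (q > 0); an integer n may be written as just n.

2201/2048

v_1 [B]  L=[0]  R=[none]  → 1
v_2 [BB]  L=[0; 1]  R=[none]  → 2
v_3 [BBR]  L=[0; 1]  R=[2]  → 3/2
v_4 [BBRR]  L=[0; 1]  R=[3/2; 2]  → 5/4
v_5 [BBRRR]  L=[0; 1]  R=[5/4; 3/2; 2]  → 9/8
v_6 [BBRRRR]  L=[0; 1]  R=[9/8; 5/4; 3/2; 2]  → 17/16
v_7 [BBRRRRB]  L=[0; 1; 17/16]  R=[9/8; 5/4; 3/2; 2]  → 35/32
v_8 [BBRRRRBR]  L=[0; 1; 17/16]  R=[35/32; 9/8; 5/4; 3/2; 2]  → 69/64
v_9 [BBRRRRBRR]  L=[0; 1; 17/16]  R=[69/64; 35/32; 9/8; 5/4; 3/2; 2]  → 137/128
v_10 [BBRRRRBRRB]  L=[0; 1; 17/16; 137/128]  R=[69/64; 35/32; 9/8; 5/4; 3/2; 2]  → 275/256
v_11 [BBRRRRBRRBB]  L=[0; 1; 17/16; 137/128; 275/256]  R=[69/64; 35/32; 9/8; 5/4; 3/2; 2]  → 551/512
v_12 [BBRRRRBRRBBR]  L=[0; 1; 17/16; 137/128; 275/256]  R=[551/512; 69/64; 35/32; 9/8; 5/4; 3/2; 2]  → 1101/1024
v_13 [BBRRRRBRRBBRR]  L=[0; 1; 17/16; 137/128; 275/256]  R=[1101/1024; 551/512; 69/64; 35/32; 9/8; 5/4; 3/2; 2]  → 2201/2048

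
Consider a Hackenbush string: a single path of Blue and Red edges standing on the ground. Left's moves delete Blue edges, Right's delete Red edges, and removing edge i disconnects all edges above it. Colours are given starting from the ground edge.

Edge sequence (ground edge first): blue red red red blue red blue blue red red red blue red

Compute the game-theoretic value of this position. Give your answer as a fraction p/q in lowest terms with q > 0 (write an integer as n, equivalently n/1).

709/4096

Recurse on prefixes of the 13-edge string blue red red red blue red blue blue red red red blue red:
edge 1 of 13 (blue): { 0 | · } ⇒ 1
edge 2 of 13 (red): { 0 | 1 } ⇒ 1/2
edge 3 of 13 (red): { 0 | 1/2; 1 } ⇒ 1/4
edge 4 of 13 (red): { 0 | 1/4; 1/2; 1 } ⇒ 1/8
edge 5 of 13 (blue): { 0; 1/8 | 1/4; 1/2; 1 } ⇒ 3/16
edge 6 of 13 (red): { 0; 1/8 | 3/16; 1/4; 1/2; 1 } ⇒ 5/32
edge 7 of 13 (blue): { 0; 1/8; 5/32 | 3/16; 1/4; 1/2; 1 } ⇒ 11/64
edge 8 of 13 (blue): { 0; 1/8; 5/32; 11/64 | 3/16; 1/4; 1/2; 1 } ⇒ 23/128
edge 9 of 13 (red): { 0; 1/8; 5/32; 11/64 | 23/128; 3/16; 1/4; 1/2; 1 } ⇒ 45/256
edge 10 of 13 (red): { 0; 1/8; 5/32; 11/64 | 45/256; 23/128; 3/16; 1/4; 1/2; 1 } ⇒ 89/512
edge 11 of 13 (red): { 0; 1/8; 5/32; 11/64 | 89/512; 45/256; 23/128; 3/16; 1/4; 1/2; 1 } ⇒ 177/1024
edge 12 of 13 (blue): { 0; 1/8; 5/32; 11/64; 177/1024 | 89/512; 45/256; 23/128; 3/16; 1/4; 1/2; 1 } ⇒ 355/2048
edge 13 of 13 (red): { 0; 1/8; 5/32; 11/64; 177/1024 | 355/2048; 89/512; 45/256; 23/128; 3/16; 1/4; 1/2; 1 } ⇒ 709/4096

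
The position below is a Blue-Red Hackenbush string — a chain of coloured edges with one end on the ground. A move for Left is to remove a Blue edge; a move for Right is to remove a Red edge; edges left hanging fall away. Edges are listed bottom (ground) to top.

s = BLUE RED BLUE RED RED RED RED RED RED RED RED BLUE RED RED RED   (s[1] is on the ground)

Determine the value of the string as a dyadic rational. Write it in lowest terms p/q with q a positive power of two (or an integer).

8209/16384

val_1 [B]  L=[0]  R=[·]  -> 1
val_2 [BR]  L=[0]  R=[1]  -> 1/2
val_3 [BRB]  L=[0; 1/2]  R=[1]  -> 3/4
val_4 [BRBR]  L=[0; 1/2]  R=[3/4; 1]  -> 5/8
val_5 [BRBRR]  L=[0; 1/2]  R=[5/8; 3/4; 1]  -> 9/16
val_6 [BRBRRR]  L=[0; 1/2]  R=[9/16; 5/8; 3/4; 1]  -> 17/32
val_7 [BRBRRRR]  L=[0; 1/2]  R=[17/32; 9/16; 5/8; 3/4; 1]  -> 33/64
val_8 [BRBRRRRR]  L=[0; 1/2]  R=[33/64; 17/32; 9/16; 5/8; 3/4; 1]  -> 65/128
val_9 [BRBRRRRRR]  L=[0; 1/2]  R=[65/128; 33/64; 17/32; 9/16; 5/8; 3/4; 1]  -> 129/256
val_10 [BRBRRRRRRR]  L=[0; 1/2]  R=[129/256; 65/128; 33/64; 17/32; 9/16; 5/8; 3/4; 1]  -> 257/512
val_11 [BRBRRRRRRRR]  L=[0; 1/2]  R=[257/512; 129/256; 65/128; 33/64; 17/32; 9/16; 5/8; 3/4; 1]  -> 513/1024
val_12 [BRBRRRRRRRRB]  L=[0; 1/2; 513/1024]  R=[257/512; 129/256; 65/128; 33/64; 17/32; 9/16; 5/8; 3/4; 1]  -> 1027/2048
val_13 [BRBRRRRRRRRBR]  L=[0; 1/2; 513/1024]  R=[1027/2048; 257/512; 129/256; 65/128; 33/64; 17/32; 9/16; 5/8; 3/4; 1]  -> 2053/4096
val_14 [BRBRRRRRRRRBRR]  L=[0; 1/2; 513/1024]  R=[2053/4096; 1027/2048; 257/512; 129/256; 65/128; 33/64; 17/32; 9/16; 5/8; 3/4; 1]  -> 4105/8192
val_15 [BRBRRRRRRRRBRRR]  L=[0; 1/2; 513/1024]  R=[4105/8192; 2053/4096; 1027/2048; 257/512; 129/256; 65/128; 33/64; 17/32; 9/16; 5/8; 3/4; 1]  -> 8209/16384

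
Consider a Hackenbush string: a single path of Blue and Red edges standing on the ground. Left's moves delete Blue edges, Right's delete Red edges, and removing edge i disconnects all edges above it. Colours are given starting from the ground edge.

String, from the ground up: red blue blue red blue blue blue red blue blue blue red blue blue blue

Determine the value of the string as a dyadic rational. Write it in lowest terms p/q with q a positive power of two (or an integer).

-4369/16384

Build value(s[:k]) for k = 1..15, string s = red blue blue red blue blue blue red blue blue blue red blue blue blue.
value(r) = { ∅ | 0 } -> -1
value(rb) = { -1 | 0 } -> -1/2
value(rbb) = { -1,-1/2 | 0 } -> -1/4
value(rbbr) = { -1,-1/2 | -1/4,0 } -> -3/8
value(rbbrb) = { -1,-1/2,-3/8 | -1/4,0 } -> -5/16
value(rbbrbb) = { -1,-1/2,-3/8,-5/16 | -1/4,0 } -> -9/32
value(rbbrbbb) = { -1,-1/2,-3/8,-5/16,-9/32 | -1/4,0 } -> -17/64
value(rbbrbbbr) = { -1,-1/2,-3/8,-5/16,-9/32 | -17/64,-1/4,0 } -> -35/128
value(rbbrbbbrb) = { -1,-1/2,-3/8,-5/16,-9/32,-35/128 | -17/64,-1/4,0 } -> -69/256
value(rbbrbbbrbb) = { -1,-1/2,-3/8,-5/16,-9/32,-35/128,-69/256 | -17/64,-1/4,0 } -> -137/512
value(rbbrbbbrbbb) = { -1,-1/2,-3/8,-5/16,-9/32,-35/128,-69/256,-137/512 | -17/64,-1/4,0 } -> -273/1024
value(rbbrbbbrbbbr) = { -1,-1/2,-3/8,-5/16,-9/32,-35/128,-69/256,-137/512 | -273/1024,-17/64,-1/4,0 } -> -547/2048
value(rbbrbbbrbbbrb) = { -1,-1/2,-3/8,-5/16,-9/32,-35/128,-69/256,-137/512,-547/2048 | -273/1024,-17/64,-1/4,0 } -> -1093/4096
value(rbbrbbbrbbbrbb) = { -1,-1/2,-3/8,-5/16,-9/32,-35/128,-69/256,-137/512,-547/2048,-1093/4096 | -273/1024,-17/64,-1/4,0 } -> -2185/8192
value(rbbrbbbrbbbrbbb) = { -1,-1/2,-3/8,-5/16,-9/32,-35/128,-69/256,-137/512,-547/2048,-1093/4096,-2185/8192 | -273/1024,-17/64,-1/4,0 } -> -4369/16384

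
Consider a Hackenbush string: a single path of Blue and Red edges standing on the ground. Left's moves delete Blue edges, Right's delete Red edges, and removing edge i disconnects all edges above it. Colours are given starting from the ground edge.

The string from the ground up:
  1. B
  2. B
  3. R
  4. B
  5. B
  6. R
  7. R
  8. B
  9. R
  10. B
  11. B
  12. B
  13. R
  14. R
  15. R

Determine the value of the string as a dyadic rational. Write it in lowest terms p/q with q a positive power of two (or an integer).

14705/8192

Build g(s[:k]) for k = 1..15, string s = B B R B B R R B R B B B R R R.
step 1: add B to get B; options L={ 0 } R={ — } -> 1
step 2: add B to get BB; options L={ 0, 1 } R={ — } -> 2
step 3: add R to get BBR; options L={ 0, 1 } R={ 2 } -> 3/2
step 4: add B to get BBRB; options L={ 0, 1, 3/2 } R={ 2 } -> 7/4
step 5: add B to get BBRBB; options L={ 0, 1, 3/2, 7/4 } R={ 2 } -> 15/8
step 6: add R to get BBRBBR; options L={ 0, 1, 3/2, 7/4 } R={ 15/8, 2 } -> 29/16
step 7: add R to get BBRBBRR; options L={ 0, 1, 3/2, 7/4 } R={ 29/16, 15/8, 2 } -> 57/32
step 8: add B to get BBRBBRRB; options L={ 0, 1, 3/2, 7/4, 57/32 } R={ 29/16, 15/8, 2 } -> 115/64
step 9: add R to get BBRBBRRBR; options L={ 0, 1, 3/2, 7/4, 57/32 } R={ 115/64, 29/16, 15/8, 2 } -> 229/128
step 10: add B to get BBRBBRRBRB; options L={ 0, 1, 3/2, 7/4, 57/32, 229/128 } R={ 115/64, 29/16, 15/8, 2 } -> 459/256
step 11: add B to get BBRBBRRBRBB; options L={ 0, 1, 3/2, 7/4, 57/32, 229/128, 459/256 } R={ 115/64, 29/16, 15/8, 2 } -> 919/512
step 12: add B to get BBRBBRRBRBBB; options L={ 0, 1, 3/2, 7/4, 57/32, 229/128, 459/256, 919/512 } R={ 115/64, 29/16, 15/8, 2 } -> 1839/1024
step 13: add R to get BBRBBRRBRBBBR; options L={ 0, 1, 3/2, 7/4, 57/32, 229/128, 459/256, 919/512 } R={ 1839/1024, 115/64, 29/16, 15/8, 2 } -> 3677/2048
step 14: add R to get BBRBBRRBRBBBRR; options L={ 0, 1, 3/2, 7/4, 57/32, 229/128, 459/256, 919/512 } R={ 3677/2048, 1839/1024, 115/64, 29/16, 15/8, 2 } -> 7353/4096
step 15: add R to get BBRBBRRBRBBBRRR; options L={ 0, 1, 3/2, 7/4, 57/32, 229/128, 459/256, 919/512 } R={ 7353/4096, 3677/2048, 1839/1024, 115/64, 29/16, 15/8, 2 } -> 14705/8192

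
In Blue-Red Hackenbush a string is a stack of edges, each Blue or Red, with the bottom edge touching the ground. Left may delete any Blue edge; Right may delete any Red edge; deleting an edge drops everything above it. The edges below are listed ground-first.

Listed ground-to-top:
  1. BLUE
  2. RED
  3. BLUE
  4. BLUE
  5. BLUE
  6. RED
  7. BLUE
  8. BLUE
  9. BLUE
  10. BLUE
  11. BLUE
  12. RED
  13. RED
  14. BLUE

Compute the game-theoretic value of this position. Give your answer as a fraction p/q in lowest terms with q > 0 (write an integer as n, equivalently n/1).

1 of 14 · B · max L 0 · min R +∞ => 1
2 of 14 · BR · max L 0 · min R 1 => 1/2
3 of 14 · BRB · max L 1/2 · min R 1 => 3/4
4 of 14 · BRBB · max L 3/4 · min R 1 => 7/8
5 of 14 · BRBBB · max L 7/8 · min R 1 => 15/16
6 of 14 · BRBBBR · max L 7/8 · min R 15/16 => 29/32
7 of 14 · BRBBBRB · max L 29/32 · min R 15/16 => 59/64
8 of 14 · BRBBBRBB · max L 59/64 · min R 15/16 => 119/128
9 of 14 · BRBBBRBBB · max L 119/128 · min R 15/16 => 239/256
10 of 14 · BRBBBRBBBB · max L 239/256 · min R 15/16 => 479/512
11 of 14 · BRBBBRBBBBB · max L 479/512 · min R 15/16 => 959/1024
12 of 14 · BRBBBRBBBBBR · max L 479/512 · min R 959/1024 => 1917/2048
13 of 14 · BRBBBRBBBBBRR · max L 479/512 · min R 1917/2048 => 3833/4096
14 of 14 · BRBBBRBBBBBRRB · max L 3833/4096 · min R 1917/2048 => 7667/8192

7667/8192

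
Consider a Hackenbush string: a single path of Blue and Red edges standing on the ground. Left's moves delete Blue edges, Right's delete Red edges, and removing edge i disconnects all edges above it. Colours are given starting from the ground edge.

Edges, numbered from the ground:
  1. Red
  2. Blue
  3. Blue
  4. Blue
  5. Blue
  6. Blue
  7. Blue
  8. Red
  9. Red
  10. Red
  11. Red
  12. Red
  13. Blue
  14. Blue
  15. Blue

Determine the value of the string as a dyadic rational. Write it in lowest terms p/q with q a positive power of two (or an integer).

-497/16384

edge 1 of 15 (Red): { ∅ | 0 } — -1
edge 2 of 15 (Blue): { -1 | 0 } — -1/2
edge 3 of 15 (Blue): { -1; -1/2 | 0 } — -1/4
edge 4 of 15 (Blue): { -1; -1/2; -1/4 | 0 } — -1/8
edge 5 of 15 (Blue): { -1; -1/2; -1/4; -1/8 | 0 } — -1/16
edge 6 of 15 (Blue): { -1; -1/2; -1/4; -1/8; -1/16 | 0 } — -1/32
edge 7 of 15 (Blue): { -1; -1/2; -1/4; -1/8; -1/16; -1/32 | 0 } — -1/64
edge 8 of 15 (Red): { -1; -1/2; -1/4; -1/8; -1/16; -1/32 | -1/64; 0 } — -3/128
edge 9 of 15 (Red): { -1; -1/2; -1/4; -1/8; -1/16; -1/32 | -3/128; -1/64; 0 } — -7/256
edge 10 of 15 (Red): { -1; -1/2; -1/4; -1/8; -1/16; -1/32 | -7/256; -3/128; -1/64; 0 } — -15/512
edge 11 of 15 (Red): { -1; -1/2; -1/4; -1/8; -1/16; -1/32 | -15/512; -7/256; -3/128; -1/64; 0 } — -31/1024
edge 12 of 15 (Red): { -1; -1/2; -1/4; -1/8; -1/16; -1/32 | -31/1024; -15/512; -7/256; -3/128; -1/64; 0 } — -63/2048
edge 13 of 15 (Blue): { -1; -1/2; -1/4; -1/8; -1/16; -1/32; -63/2048 | -31/1024; -15/512; -7/256; -3/128; -1/64; 0 } — -125/4096
edge 14 of 15 (Blue): { -1; -1/2; -1/4; -1/8; -1/16; -1/32; -63/2048; -125/4096 | -31/1024; -15/512; -7/256; -3/128; -1/64; 0 } — -249/8192
edge 15 of 15 (Blue): { -1; -1/2; -1/4; -1/8; -1/16; -1/32; -63/2048; -125/4096; -249/8192 | -31/1024; -15/512; -7/256; -3/128; -1/64; 0 } — -497/16384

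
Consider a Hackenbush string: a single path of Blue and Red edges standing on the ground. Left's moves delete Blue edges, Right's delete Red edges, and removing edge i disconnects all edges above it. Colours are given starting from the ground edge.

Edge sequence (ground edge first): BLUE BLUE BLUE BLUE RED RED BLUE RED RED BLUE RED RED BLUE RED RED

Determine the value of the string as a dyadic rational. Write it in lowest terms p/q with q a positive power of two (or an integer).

Recurse on prefixes of the 15-edge string BLUE BLUE BLUE BLUE RED RED BLUE RED RED BLUE RED RED BLUE RED RED:
step 1: add BLUE to get B; options L={ 0 } R={ — } → 1
step 2: add BLUE to get BB; options L={ 0, 1 } R={ — } → 2
step 3: add BLUE to get BBB; options L={ 0, 1, 2 } R={ — } → 3
step 4: add BLUE to get BBBB; options L={ 0, 1, 2, 3 } R={ — } → 4
step 5: add RED to get BBBBR; options L={ 0, 1, 2, 3 } R={ 4 } → 7/2
step 6: add RED to get BBBBRR; options L={ 0, 1, 2, 3 } R={ 7/2, 4 } → 13/4
step 7: add BLUE to get BBBBRRB; options L={ 0, 1, 2, 3, 13/4 } R={ 7/2, 4 } → 27/8
step 8: add RED to get BBBBRRBR; options L={ 0, 1, 2, 3, 13/4 } R={ 27/8, 7/2, 4 } → 53/16
step 9: add RED to get BBBBRRBRR; options L={ 0, 1, 2, 3, 13/4 } R={ 53/16, 27/8, 7/2, 4 } → 105/32
step 10: add BLUE to get BBBBRRBRRB; options L={ 0, 1, 2, 3, 13/4, 105/32 } R={ 53/16, 27/8, 7/2, 4 } → 211/64
step 11: add RED to get BBBBRRBRRBR; options L={ 0, 1, 2, 3, 13/4, 105/32 } R={ 211/64, 53/16, 27/8, 7/2, 4 } → 421/128
step 12: add RED to get BBBBRRBRRBRR; options L={ 0, 1, 2, 3, 13/4, 105/32 } R={ 421/128, 211/64, 53/16, 27/8, 7/2, 4 } → 841/256
step 13: add BLUE to get BBBBRRBRRBRRB; options L={ 0, 1, 2, 3, 13/4, 105/32, 841/256 } R={ 421/128, 211/64, 53/16, 27/8, 7/2, 4 } → 1683/512
step 14: add RED to get BBBBRRBRRBRRBR; options L={ 0, 1, 2, 3, 13/4, 105/32, 841/256 } R={ 1683/512, 421/128, 211/64, 53/16, 27/8, 7/2, 4 } → 3365/1024
step 15: add RED to get BBBBRRBRRBRRBRR; options L={ 0, 1, 2, 3, 13/4, 105/32, 841/256 } R={ 3365/1024, 1683/512, 421/128, 211/64, 53/16, 27/8, 7/2, 4 } → 6729/2048

6729/2048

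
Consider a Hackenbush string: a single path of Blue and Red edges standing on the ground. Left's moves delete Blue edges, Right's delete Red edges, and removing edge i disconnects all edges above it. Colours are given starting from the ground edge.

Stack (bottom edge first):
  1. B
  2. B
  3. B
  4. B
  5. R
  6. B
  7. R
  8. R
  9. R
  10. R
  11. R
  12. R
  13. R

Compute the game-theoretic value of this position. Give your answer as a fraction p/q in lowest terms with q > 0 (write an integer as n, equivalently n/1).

1793/512

Build g(s[:k]) for k = 1..13, string s = B B B B R B R R R R R R R.
g_1 [B]  L=[0]  R=[—]  ⇒ 1
g_2 [BB]  L=[0,1]  R=[—]  ⇒ 2
g_3 [BBB]  L=[0,1,2]  R=[—]  ⇒ 3
g_4 [BBBB]  L=[0,1,2,3]  R=[—]  ⇒ 4
g_5 [BBBBR]  L=[0,1,2,3]  R=[4]  ⇒ 7/2
g_6 [BBBBRB]  L=[0,1,2,3,7/2]  R=[4]  ⇒ 15/4
g_7 [BBBBRBR]  L=[0,1,2,3,7/2]  R=[15/4,4]  ⇒ 29/8
g_8 [BBBBRBRR]  L=[0,1,2,3,7/2]  R=[29/8,15/4,4]  ⇒ 57/16
g_9 [BBBBRBRRR]  L=[0,1,2,3,7/2]  R=[57/16,29/8,15/4,4]  ⇒ 113/32
g_10 [BBBBRBRRRR]  L=[0,1,2,3,7/2]  R=[113/32,57/16,29/8,15/4,4]  ⇒ 225/64
g_11 [BBBBRBRRRRR]  L=[0,1,2,3,7/2]  R=[225/64,113/32,57/16,29/8,15/4,4]  ⇒ 449/128
g_12 [BBBBRBRRRRRR]  L=[0,1,2,3,7/2]  R=[449/128,225/64,113/32,57/16,29/8,15/4,4]  ⇒ 897/256
g_13 [BBBBRBRRRRRRR]  L=[0,1,2,3,7/2]  R=[897/256,449/128,225/64,113/32,57/16,29/8,15/4,4]  ⇒ 1793/512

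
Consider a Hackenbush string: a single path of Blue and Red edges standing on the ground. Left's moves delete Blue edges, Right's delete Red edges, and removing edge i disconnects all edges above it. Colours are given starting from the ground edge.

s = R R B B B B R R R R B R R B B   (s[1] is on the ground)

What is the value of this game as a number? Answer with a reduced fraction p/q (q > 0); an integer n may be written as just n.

-9177/8192

Build G(s[:k]) for k = 1..15, string s = R R B B B B R R R R B R R B B.
G(R) = { — | 0 } ⇒ -1
G(RR) = { — | -1, 0 } ⇒ -2
G(RRB) = { -2 | -1, 0 } ⇒ -3/2
G(RRBB) = { -2, -3/2 | -1, 0 } ⇒ -5/4
G(RRBBB) = { -2, -3/2, -5/4 | -1, 0 } ⇒ -9/8
G(RRBBBB) = { -2, -3/2, -5/4, -9/8 | -1, 0 } ⇒ -17/16
G(RRBBBBR) = { -2, -3/2, -5/4, -9/8 | -17/16, -1, 0 } ⇒ -35/32
G(RRBBBBRR) = { -2, -3/2, -5/4, -9/8 | -35/32, -17/16, -1, 0 } ⇒ -71/64
G(RRBBBBRRR) = { -2, -3/2, -5/4, -9/8 | -71/64, -35/32, -17/16, -1, 0 } ⇒ -143/128
G(RRBBBBRRRR) = { -2, -3/2, -5/4, -9/8 | -143/128, -71/64, -35/32, -17/16, -1, 0 } ⇒ -287/256
G(RRBBBBRRRRB) = { -2, -3/2, -5/4, -9/8, -287/256 | -143/128, -71/64, -35/32, -17/16, -1, 0 } ⇒ -573/512
G(RRBBBBRRRRBR) = { -2, -3/2, -5/4, -9/8, -287/256 | -573/512, -143/128, -71/64, -35/32, -17/16, -1, 0 } ⇒ -1147/1024
G(RRBBBBRRRRBRR) = { -2, -3/2, -5/4, -9/8, -287/256 | -1147/1024, -573/512, -143/128, -71/64, -35/32, -17/16, -1, 0 } ⇒ -2295/2048
G(RRBBBBRRRRBRRB) = { -2, -3/2, -5/4, -9/8, -287/256, -2295/2048 | -1147/1024, -573/512, -143/128, -71/64, -35/32, -17/16, -1, 0 } ⇒ -4589/4096
G(RRBBBBRRRRBRRBB) = { -2, -3/2, -5/4, -9/8, -287/256, -2295/2048, -4589/4096 | -1147/1024, -573/512, -143/128, -71/64, -35/32, -17/16, -1, 0 } ⇒ -9177/8192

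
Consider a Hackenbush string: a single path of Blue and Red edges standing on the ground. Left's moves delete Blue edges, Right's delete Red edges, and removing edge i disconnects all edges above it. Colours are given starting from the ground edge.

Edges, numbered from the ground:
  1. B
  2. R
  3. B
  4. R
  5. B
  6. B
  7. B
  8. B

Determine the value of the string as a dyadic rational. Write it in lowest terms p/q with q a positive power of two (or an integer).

edge 1 of 8 (B): { 0 | none } -> 1
edge 2 of 8 (R): { 0 | 1 } -> 1/2
edge 3 of 8 (B): { 0; 1/2 | 1 } -> 3/4
edge 4 of 8 (R): { 0; 1/2 | 3/4; 1 } -> 5/8
edge 5 of 8 (B): { 0; 1/2; 5/8 | 3/4; 1 } -> 11/16
edge 6 of 8 (B): { 0; 1/2; 5/8; 11/16 | 3/4; 1 } -> 23/32
edge 7 of 8 (B): { 0; 1/2; 5/8; 11/16; 23/32 | 3/4; 1 } -> 47/64
edge 8 of 8 (B): { 0; 1/2; 5/8; 11/16; 23/32; 47/64 | 3/4; 1 } -> 95/128

95/128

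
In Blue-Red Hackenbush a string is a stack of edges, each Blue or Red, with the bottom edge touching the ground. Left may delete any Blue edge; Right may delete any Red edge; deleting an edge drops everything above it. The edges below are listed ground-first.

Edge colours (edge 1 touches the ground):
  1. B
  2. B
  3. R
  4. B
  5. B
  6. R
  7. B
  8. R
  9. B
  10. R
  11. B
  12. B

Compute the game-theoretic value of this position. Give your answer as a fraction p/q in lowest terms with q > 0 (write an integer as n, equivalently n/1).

1879/1024

Build value(s[:k]) for k = 1..12, string s = B B R B B R B R B R B B.
1 of 12 · B · max L 0 · min R +∞ -> 1
2 of 12 · BB · max L 1 · min R +∞ -> 2
3 of 12 · BBR · max L 1 · min R 2 -> 3/2
4 of 12 · BBRB · max L 3/2 · min R 2 -> 7/4
5 of 12 · BBRBB · max L 7/4 · min R 2 -> 15/8
6 of 12 · BBRBBR · max L 7/4 · min R 15/8 -> 29/16
7 of 12 · BBRBBRB · max L 29/16 · min R 15/8 -> 59/32
8 of 12 · BBRBBRBR · max L 29/16 · min R 59/32 -> 117/64
9 of 12 · BBRBBRBRB · max L 117/64 · min R 59/32 -> 235/128
10 of 12 · BBRBBRBRBR · max L 117/64 · min R 235/128 -> 469/256
11 of 12 · BBRBBRBRBRB · max L 469/256 · min R 235/128 -> 939/512
12 of 12 · BBRBBRBRBRBB · max L 939/512 · min R 235/128 -> 1879/1024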